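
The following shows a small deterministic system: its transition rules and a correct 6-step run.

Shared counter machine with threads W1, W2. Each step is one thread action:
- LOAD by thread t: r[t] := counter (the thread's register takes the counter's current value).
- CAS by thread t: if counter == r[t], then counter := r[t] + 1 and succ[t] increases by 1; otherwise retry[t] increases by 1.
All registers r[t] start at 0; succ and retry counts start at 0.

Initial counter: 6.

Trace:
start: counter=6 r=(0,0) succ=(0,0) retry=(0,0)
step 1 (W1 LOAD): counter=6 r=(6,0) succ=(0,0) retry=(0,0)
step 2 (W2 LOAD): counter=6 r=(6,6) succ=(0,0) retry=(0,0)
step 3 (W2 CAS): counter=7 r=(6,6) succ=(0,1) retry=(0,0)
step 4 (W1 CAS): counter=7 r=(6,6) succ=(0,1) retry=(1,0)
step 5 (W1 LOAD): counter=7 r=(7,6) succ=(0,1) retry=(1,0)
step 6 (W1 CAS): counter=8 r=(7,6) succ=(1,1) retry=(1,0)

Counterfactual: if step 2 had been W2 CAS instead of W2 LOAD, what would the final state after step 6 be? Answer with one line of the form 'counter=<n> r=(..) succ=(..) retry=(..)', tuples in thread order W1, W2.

(re-executing from step 2 with the substitution; state before step 2: counter=6 r=(6,0) succ=(0,0) retry=(0,0))
step 2 (W2 CAS): counter=6 r=(6,0) succ=(0,0) retry=(0,1)
step 3 (W2 CAS): counter=6 r=(6,0) succ=(0,0) retry=(0,2)
step 4 (W1 CAS): counter=7 r=(6,0) succ=(1,0) retry=(0,2)
step 5 (W1 LOAD): counter=7 r=(7,0) succ=(1,0) retry=(0,2)
step 6 (W1 CAS): counter=8 r=(7,0) succ=(2,0) retry=(0,2)

counter=8 r=(7,0) succ=(2,0) retry=(0,2)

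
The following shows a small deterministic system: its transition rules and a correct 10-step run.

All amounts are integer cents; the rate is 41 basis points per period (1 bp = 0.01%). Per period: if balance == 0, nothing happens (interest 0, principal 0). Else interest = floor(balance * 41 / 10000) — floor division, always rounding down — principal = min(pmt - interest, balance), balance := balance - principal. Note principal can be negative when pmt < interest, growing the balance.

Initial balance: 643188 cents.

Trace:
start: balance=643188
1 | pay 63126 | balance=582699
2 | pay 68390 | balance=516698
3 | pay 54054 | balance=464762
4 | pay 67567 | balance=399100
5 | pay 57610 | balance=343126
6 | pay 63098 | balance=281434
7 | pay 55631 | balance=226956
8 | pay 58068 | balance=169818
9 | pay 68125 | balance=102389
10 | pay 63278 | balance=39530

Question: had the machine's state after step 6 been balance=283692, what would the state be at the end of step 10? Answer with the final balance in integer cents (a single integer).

41826

state after step 6 := balance=283692
7 | pay 55631 | balance=229224
8 | pay 58068 | balance=172095
9 | pay 68125 | balance=104675
10 | pay 63278 | balance=41826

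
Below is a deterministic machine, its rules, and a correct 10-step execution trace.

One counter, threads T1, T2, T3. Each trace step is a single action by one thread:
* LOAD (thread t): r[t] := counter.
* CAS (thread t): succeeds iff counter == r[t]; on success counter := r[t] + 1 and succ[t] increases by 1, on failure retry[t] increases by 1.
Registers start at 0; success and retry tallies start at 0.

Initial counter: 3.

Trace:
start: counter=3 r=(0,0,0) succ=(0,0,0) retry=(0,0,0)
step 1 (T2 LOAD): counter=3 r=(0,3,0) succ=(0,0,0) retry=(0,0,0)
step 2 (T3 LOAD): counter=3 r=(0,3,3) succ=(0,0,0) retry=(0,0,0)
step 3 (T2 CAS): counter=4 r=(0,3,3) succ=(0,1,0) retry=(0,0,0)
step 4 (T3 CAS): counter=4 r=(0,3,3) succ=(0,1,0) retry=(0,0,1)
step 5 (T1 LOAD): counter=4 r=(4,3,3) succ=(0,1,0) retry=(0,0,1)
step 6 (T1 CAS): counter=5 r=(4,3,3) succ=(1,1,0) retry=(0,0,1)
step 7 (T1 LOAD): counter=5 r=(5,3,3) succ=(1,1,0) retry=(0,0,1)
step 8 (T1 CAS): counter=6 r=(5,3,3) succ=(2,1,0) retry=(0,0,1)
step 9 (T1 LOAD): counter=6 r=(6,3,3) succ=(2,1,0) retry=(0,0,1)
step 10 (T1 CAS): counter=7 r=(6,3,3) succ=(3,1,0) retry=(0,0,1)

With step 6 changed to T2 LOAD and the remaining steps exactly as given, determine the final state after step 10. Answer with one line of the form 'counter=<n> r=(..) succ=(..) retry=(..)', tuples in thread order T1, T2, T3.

counter=6 r=(5,4,3) succ=(2,1,0) retry=(0,0,1)

(re-executing from step 6 with the substitution; state before step 6: counter=4 r=(4,3,3) succ=(0,1,0) retry=(0,0,1))
step 6 (T2 LOAD): counter=4 r=(4,4,3) succ=(0,1,0) retry=(0,0,1)
step 7 (T1 LOAD): counter=4 r=(4,4,3) succ=(0,1,0) retry=(0,0,1)
step 8 (T1 CAS): counter=5 r=(4,4,3) succ=(1,1,0) retry=(0,0,1)
step 9 (T1 LOAD): counter=5 r=(5,4,3) succ=(1,1,0) retry=(0,0,1)
step 10 (T1 CAS): counter=6 r=(5,4,3) succ=(2,1,0) retry=(0,0,1)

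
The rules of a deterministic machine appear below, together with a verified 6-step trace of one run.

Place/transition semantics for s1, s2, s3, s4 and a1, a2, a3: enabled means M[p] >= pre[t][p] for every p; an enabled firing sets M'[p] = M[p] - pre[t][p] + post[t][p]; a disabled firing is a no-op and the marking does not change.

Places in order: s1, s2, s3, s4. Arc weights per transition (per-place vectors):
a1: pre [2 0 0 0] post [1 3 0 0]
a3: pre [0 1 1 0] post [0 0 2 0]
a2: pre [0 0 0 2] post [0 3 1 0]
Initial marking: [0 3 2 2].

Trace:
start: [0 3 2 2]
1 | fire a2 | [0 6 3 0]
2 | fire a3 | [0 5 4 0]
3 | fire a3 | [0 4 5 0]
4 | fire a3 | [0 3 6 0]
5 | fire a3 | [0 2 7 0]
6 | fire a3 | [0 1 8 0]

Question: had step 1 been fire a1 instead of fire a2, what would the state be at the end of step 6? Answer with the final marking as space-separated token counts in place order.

(re-executing from step 1 with the substitution; state before step 1: [0 3 2 2])
1 | fire a1 | [0 3 2 2]
2 | fire a3 | [0 2 3 2]
3 | fire a3 | [0 1 4 2]
4 | fire a3 | [0 0 5 2]
5 | fire a3 | [0 0 5 2]
6 | fire a3 | [0 0 5 2]

0 0 5 2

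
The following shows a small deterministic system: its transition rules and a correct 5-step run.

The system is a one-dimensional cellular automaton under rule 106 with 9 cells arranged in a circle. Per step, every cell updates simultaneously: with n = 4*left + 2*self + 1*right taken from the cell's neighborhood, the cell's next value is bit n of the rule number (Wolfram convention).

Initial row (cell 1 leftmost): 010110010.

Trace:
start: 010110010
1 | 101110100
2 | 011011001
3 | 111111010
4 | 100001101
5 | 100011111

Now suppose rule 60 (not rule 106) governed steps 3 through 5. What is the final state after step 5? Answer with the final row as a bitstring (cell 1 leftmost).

101011000

(re-executing steps 3..5 under rule 60; state before step 3: 011011001)
3 | 110110101
4 | 001101111
5 | 101011000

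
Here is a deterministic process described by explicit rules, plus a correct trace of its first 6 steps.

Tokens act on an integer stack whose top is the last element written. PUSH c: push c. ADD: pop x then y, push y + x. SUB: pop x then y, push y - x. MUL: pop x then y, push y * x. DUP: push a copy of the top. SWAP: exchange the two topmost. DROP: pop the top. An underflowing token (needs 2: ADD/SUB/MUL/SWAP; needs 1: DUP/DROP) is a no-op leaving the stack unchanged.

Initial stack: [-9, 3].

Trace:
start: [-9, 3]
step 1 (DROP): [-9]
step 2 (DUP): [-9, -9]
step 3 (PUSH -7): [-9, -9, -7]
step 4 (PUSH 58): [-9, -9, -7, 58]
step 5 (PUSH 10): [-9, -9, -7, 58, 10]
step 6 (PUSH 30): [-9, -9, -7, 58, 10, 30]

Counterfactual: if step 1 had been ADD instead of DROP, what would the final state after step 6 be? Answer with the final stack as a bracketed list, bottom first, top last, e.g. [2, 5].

(re-executing from step 1 with the substitution; state before step 1: [-9, 3])
step 1 (ADD): [-6]
step 2 (DUP): [-6, -6]
step 3 (PUSH -7): [-6, -6, -7]
step 4 (PUSH 58): [-6, -6, -7, 58]
step 5 (PUSH 10): [-6, -6, -7, 58, 10]
step 6 (PUSH 30): [-6, -6, -7, 58, 10, 30]

[-6, -6, -7, 58, 10, 30]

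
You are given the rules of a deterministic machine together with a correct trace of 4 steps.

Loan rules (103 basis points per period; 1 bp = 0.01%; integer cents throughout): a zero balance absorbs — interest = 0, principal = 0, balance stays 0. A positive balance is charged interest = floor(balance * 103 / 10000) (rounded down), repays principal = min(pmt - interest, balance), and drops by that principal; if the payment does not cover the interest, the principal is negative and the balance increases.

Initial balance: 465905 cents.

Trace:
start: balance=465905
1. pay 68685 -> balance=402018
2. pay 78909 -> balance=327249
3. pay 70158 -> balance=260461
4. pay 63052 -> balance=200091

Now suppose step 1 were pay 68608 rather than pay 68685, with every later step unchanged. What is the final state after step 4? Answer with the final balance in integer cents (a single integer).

200171

(re-executing from step 1 with the substitution; state before step 1: balance=465905)
1. pay 68608 -> balance=402095
2. pay 78909 -> balance=327327
3. pay 70158 -> balance=260540
4. pay 63052 -> balance=200171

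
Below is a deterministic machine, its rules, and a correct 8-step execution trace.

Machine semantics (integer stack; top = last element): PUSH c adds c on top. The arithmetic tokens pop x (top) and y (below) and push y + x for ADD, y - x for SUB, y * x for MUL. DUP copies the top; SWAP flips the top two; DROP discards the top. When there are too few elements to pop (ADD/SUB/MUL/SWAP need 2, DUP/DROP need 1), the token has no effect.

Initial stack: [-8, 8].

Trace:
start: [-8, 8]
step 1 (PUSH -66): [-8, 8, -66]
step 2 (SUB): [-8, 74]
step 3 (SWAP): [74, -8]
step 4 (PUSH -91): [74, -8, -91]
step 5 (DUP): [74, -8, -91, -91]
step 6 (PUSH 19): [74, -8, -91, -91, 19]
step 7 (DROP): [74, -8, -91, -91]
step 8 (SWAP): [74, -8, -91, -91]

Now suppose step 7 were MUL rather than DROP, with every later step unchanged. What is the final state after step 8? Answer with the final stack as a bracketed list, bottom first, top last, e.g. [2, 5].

[74, -8, -1729, -91]

(re-executing from step 7 with the substitution; state before step 7: [74, -8, -91, -91, 19])
step 7 (MUL): [74, -8, -91, -1729]
step 8 (SWAP): [74, -8, -1729, -91]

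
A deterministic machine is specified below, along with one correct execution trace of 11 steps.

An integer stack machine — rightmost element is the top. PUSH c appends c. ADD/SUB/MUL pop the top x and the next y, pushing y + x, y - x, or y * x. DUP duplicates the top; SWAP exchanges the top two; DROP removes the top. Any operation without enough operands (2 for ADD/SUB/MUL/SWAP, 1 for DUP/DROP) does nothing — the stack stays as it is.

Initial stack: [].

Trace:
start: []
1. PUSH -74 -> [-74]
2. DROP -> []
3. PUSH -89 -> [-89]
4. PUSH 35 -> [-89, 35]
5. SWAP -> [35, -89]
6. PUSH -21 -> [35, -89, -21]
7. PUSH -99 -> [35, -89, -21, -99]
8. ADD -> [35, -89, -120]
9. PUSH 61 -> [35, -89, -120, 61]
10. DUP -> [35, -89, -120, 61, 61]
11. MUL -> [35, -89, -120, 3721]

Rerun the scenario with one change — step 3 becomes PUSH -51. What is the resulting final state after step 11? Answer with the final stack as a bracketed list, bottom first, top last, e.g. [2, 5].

[35, -51, -120, 3721]

(re-executing from step 3 with the substitution; state before step 3: [])
3. PUSH -51 -> [-51]
4. PUSH 35 -> [-51, 35]
5. SWAP -> [35, -51]
6. PUSH -21 -> [35, -51, -21]
7. PUSH -99 -> [35, -51, -21, -99]
8. ADD -> [35, -51, -120]
9. PUSH 61 -> [35, -51, -120, 61]
10. DUP -> [35, -51, -120, 61, 61]
11. MUL -> [35, -51, -120, 3721]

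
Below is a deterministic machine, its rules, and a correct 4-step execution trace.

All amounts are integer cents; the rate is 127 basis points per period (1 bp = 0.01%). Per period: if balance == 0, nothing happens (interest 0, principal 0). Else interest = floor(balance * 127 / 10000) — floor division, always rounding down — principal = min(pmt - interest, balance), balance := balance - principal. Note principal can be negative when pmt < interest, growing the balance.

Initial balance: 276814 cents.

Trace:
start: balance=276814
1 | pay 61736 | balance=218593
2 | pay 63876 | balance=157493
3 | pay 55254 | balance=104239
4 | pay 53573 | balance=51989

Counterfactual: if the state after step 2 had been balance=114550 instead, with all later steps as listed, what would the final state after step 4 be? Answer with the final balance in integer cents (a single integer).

state after step 2 := balance=114550
3 | pay 55254 | balance=60750
4 | pay 53573 | balance=7948

7948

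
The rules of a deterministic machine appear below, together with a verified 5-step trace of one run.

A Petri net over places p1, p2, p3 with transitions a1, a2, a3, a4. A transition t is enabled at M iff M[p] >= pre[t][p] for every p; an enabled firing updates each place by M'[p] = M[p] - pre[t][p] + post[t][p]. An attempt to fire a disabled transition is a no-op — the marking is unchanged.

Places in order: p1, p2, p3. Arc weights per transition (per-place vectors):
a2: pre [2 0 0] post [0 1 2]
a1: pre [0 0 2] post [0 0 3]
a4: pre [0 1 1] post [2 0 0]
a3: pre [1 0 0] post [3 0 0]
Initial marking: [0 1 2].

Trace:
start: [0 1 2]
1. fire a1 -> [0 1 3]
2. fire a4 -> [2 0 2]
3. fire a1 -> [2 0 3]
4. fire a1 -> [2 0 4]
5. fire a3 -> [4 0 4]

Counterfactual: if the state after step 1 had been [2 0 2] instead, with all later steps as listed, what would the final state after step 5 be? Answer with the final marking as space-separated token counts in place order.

4 0 4

state after step 1 := [2 0 2]
2. fire a4 -> [2 0 2]
3. fire a1 -> [2 0 3]
4. fire a1 -> [2 0 4]
5. fire a3 -> [4 0 4]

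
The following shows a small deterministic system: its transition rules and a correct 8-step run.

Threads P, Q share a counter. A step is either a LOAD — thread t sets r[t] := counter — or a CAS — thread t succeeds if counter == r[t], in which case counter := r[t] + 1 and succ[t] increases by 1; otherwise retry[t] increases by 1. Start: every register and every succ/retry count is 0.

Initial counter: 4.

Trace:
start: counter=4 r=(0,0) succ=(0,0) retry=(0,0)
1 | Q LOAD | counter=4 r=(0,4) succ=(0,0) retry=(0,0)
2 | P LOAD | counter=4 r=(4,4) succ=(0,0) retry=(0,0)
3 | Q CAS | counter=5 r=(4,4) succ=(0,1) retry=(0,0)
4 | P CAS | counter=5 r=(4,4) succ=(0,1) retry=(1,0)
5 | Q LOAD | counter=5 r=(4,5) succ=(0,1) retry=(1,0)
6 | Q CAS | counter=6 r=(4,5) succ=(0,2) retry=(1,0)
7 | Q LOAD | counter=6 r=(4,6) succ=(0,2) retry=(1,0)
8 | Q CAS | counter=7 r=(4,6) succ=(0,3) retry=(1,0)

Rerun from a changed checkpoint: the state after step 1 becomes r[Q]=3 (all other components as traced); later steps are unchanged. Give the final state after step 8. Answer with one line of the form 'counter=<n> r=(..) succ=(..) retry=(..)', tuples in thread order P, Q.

counter=7 r=(4,6) succ=(1,2) retry=(0,1)

state after step 1 := counter=4 r=(0,3) succ=(0,0) retry=(0,0)
2 | P LOAD | counter=4 r=(4,3) succ=(0,0) retry=(0,0)
3 | Q CAS | counter=4 r=(4,3) succ=(0,0) retry=(0,1)
4 | P CAS | counter=5 r=(4,3) succ=(1,0) retry=(0,1)
5 | Q LOAD | counter=5 r=(4,5) succ=(1,0) retry=(0,1)
6 | Q CAS | counter=6 r=(4,5) succ=(1,1) retry=(0,1)
7 | Q LOAD | counter=6 r=(4,6) succ=(1,1) retry=(0,1)
8 | Q CAS | counter=7 r=(4,6) succ=(1,2) retry=(0,1)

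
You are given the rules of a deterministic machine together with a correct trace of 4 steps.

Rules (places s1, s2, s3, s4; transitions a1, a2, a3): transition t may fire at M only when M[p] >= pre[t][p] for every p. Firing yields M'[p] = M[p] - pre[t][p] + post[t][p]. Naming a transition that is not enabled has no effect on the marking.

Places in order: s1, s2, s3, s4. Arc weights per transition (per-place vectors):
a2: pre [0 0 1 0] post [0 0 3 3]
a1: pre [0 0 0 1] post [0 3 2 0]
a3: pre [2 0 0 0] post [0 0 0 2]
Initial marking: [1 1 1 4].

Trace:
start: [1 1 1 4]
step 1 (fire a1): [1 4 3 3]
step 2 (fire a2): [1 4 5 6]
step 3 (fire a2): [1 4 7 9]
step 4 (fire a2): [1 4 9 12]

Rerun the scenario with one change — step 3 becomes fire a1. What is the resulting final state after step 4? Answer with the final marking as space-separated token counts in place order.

1 7 9 8

(re-executing from step 3 with the substitution; state before step 3: [1 4 5 6])
step 3 (fire a1): [1 7 7 5]
step 4 (fire a2): [1 7 9 8]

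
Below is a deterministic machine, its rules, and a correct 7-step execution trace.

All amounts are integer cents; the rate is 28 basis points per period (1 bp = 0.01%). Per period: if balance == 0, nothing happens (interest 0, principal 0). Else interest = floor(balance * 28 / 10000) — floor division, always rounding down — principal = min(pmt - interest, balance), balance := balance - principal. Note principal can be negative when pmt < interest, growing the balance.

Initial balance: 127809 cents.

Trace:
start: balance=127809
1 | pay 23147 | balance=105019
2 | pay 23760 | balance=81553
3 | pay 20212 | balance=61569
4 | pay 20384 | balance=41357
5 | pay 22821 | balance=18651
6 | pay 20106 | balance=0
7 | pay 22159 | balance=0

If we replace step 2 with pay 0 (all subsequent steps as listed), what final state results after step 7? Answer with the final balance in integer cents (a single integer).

528

(re-executing from step 2 with the substitution; state before step 2: balance=105019)
2 | pay 0 | balance=105313
3 | pay 20212 | balance=85395
4 | pay 20384 | balance=65250
5 | pay 22821 | balance=42611
6 | pay 20106 | balance=22624
7 | pay 22159 | balance=528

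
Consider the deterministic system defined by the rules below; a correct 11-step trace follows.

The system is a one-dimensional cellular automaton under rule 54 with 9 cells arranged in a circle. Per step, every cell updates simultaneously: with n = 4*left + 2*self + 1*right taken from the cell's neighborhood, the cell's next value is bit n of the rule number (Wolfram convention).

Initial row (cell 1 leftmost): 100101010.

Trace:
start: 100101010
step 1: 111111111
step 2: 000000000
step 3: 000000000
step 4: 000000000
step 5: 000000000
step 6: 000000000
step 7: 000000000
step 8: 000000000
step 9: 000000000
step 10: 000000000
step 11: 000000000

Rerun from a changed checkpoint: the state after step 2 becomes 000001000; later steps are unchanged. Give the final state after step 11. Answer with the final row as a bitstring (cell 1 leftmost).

001000001

state after step 2 := 000001000
step 3: 000011100
step 4: 000100010
step 5: 001110111
step 6: 110001000
step 7: 001011101
step 8: 111100011
step 9: 000010100
step 10: 000111110
step 11: 001000001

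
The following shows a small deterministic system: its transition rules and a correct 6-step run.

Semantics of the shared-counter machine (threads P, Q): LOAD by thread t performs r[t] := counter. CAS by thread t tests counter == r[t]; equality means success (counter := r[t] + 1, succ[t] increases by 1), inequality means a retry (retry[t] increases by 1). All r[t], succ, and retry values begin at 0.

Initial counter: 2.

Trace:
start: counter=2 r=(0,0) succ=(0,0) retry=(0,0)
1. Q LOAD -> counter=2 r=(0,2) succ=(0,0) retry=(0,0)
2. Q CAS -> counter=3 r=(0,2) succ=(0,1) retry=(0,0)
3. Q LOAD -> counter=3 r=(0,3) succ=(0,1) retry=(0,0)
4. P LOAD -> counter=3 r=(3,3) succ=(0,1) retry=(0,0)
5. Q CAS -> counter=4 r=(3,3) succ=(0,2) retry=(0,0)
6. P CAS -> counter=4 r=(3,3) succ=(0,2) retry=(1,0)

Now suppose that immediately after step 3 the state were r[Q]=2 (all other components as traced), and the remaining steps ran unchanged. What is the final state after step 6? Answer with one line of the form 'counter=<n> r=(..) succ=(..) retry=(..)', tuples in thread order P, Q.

state after step 3 := counter=3 r=(0,2) succ=(0,1) retry=(0,0)
4. P LOAD -> counter=3 r=(3,2) succ=(0,1) retry=(0,0)
5. Q CAS -> counter=3 r=(3,2) succ=(0,1) retry=(0,1)
6. P CAS -> counter=4 r=(3,2) succ=(1,1) retry=(0,1)

counter=4 r=(3,2) succ=(1,1) retry=(0,1)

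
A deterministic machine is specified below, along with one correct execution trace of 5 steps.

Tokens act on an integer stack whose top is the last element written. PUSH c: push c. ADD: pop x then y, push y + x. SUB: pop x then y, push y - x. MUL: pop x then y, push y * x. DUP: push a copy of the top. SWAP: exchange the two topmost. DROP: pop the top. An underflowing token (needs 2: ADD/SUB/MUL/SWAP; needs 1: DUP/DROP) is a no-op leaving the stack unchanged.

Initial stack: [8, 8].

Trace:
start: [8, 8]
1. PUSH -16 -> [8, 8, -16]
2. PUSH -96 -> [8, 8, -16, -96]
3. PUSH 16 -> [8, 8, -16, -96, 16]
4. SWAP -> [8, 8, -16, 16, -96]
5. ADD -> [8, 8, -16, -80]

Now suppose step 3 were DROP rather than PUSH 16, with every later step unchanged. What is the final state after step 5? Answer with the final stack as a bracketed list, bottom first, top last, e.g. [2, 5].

(re-executing from step 3 with the substitution; state before step 3: [8, 8, -16, -96])
3. DROP -> [8, 8, -16]
4. SWAP -> [8, -16, 8]
5. ADD -> [8, -8]

[8, -8]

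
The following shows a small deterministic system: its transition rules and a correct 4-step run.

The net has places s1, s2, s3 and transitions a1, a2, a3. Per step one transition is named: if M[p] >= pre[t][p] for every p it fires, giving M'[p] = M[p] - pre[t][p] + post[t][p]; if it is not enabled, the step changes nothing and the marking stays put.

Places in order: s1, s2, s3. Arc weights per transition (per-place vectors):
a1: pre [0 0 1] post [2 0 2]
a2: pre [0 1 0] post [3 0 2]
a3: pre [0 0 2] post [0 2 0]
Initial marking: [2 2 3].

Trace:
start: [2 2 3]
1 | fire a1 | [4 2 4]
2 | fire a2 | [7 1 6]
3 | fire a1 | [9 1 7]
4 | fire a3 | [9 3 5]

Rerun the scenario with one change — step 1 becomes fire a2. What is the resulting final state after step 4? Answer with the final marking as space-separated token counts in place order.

10 2 6

(re-executing from step 1 with the substitution; state before step 1: [2 2 3])
1 | fire a2 | [5 1 5]
2 | fire a2 | [8 0 7]
3 | fire a1 | [10 0 8]
4 | fire a3 | [10 2 6]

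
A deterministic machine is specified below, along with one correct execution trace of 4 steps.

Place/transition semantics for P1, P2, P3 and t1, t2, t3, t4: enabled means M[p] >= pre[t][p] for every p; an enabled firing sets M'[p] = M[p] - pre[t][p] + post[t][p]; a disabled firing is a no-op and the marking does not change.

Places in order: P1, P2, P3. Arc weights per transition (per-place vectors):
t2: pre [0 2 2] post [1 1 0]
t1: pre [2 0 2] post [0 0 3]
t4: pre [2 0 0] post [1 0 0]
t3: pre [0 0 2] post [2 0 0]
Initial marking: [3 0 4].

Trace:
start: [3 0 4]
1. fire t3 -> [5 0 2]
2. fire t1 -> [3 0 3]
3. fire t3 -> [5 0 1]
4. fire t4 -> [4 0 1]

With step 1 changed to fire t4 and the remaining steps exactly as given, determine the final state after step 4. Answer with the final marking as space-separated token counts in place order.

(re-executing from step 1 with the substitution; state before step 1: [3 0 4])
1. fire t4 -> [2 0 4]
2. fire t1 -> [0 0 5]
3. fire t3 -> [2 0 3]
4. fire t4 -> [1 0 3]

1 0 3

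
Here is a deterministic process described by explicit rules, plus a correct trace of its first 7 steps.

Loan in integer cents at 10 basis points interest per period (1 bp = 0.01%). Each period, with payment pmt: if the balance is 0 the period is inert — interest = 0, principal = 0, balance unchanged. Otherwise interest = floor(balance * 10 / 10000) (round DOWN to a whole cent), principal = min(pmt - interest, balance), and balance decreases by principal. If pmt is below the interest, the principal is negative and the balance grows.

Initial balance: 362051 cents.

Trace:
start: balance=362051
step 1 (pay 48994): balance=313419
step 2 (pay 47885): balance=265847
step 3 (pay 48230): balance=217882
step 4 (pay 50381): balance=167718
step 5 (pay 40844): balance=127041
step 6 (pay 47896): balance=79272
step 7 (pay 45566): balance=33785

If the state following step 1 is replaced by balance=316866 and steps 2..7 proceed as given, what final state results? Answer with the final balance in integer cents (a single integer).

state after step 1 := balance=316866
step 2 (pay 47885): balance=269297
step 3 (pay 48230): balance=221336
step 4 (pay 50381): balance=171176
step 5 (pay 40844): balance=130503
step 6 (pay 47896): balance=82737
step 7 (pay 45566): balance=37253

37253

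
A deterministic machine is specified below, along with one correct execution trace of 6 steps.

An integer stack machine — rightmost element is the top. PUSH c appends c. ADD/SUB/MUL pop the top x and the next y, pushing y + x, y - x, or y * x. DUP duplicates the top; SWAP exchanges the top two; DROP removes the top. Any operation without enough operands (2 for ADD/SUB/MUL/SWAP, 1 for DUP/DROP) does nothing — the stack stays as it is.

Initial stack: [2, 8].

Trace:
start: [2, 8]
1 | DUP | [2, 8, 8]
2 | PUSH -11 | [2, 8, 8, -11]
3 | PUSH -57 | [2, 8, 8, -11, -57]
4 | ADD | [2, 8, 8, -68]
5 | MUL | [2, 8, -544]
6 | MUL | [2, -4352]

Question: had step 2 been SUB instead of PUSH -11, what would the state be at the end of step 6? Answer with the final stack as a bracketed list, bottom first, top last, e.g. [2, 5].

[-114]

(re-executing from step 2 with the substitution; state before step 2: [2, 8, 8])
2 | SUB | [2, 0]
3 | PUSH -57 | [2, 0, -57]
4 | ADD | [2, -57]
5 | MUL | [-114]
6 | MUL | [-114]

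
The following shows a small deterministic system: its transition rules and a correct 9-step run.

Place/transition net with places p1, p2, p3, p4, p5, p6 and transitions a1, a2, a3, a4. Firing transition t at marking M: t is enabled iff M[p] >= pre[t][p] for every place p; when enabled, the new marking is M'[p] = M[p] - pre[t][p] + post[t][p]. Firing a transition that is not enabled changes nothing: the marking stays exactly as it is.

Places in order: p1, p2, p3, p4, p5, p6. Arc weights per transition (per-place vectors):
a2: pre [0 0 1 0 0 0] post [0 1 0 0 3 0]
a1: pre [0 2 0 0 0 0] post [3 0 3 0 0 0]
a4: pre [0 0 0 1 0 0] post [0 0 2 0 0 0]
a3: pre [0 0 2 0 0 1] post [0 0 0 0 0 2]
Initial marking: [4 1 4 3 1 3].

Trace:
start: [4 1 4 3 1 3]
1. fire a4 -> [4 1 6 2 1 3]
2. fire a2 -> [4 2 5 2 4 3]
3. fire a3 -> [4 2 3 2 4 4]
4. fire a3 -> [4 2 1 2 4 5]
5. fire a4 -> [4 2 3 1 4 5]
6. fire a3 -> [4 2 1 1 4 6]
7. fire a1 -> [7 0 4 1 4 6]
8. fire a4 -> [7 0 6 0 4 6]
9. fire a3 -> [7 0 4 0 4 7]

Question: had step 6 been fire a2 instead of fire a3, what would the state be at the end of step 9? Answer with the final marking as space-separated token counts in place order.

(re-executing from step 6 with the substitution; state before step 6: [4 2 3 1 4 5])
6. fire a2 -> [4 3 2 1 7 5]
7. fire a1 -> [7 1 5 1 7 5]
8. fire a4 -> [7 1 7 0 7 5]
9. fire a3 -> [7 1 5 0 7 6]

7 1 5 0 7 6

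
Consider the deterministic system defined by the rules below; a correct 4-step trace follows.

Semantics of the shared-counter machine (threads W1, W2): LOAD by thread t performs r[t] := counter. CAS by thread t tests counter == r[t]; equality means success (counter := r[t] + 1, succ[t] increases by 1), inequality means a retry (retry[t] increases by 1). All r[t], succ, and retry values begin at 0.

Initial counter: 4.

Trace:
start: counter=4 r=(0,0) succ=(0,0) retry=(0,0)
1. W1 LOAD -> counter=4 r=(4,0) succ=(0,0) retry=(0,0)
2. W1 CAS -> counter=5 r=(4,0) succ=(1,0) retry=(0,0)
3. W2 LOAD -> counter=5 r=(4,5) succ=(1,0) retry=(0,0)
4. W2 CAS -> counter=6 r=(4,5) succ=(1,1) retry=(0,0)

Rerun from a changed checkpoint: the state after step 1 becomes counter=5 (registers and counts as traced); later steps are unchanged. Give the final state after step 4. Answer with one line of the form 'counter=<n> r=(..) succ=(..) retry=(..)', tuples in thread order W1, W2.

counter=6 r=(4,5) succ=(0,1) retry=(1,0)

state after step 1 := counter=5 r=(4,0) succ=(0,0) retry=(0,0)
2. W1 CAS -> counter=5 r=(4,0) succ=(0,0) retry=(1,0)
3. W2 LOAD -> counter=5 r=(4,5) succ=(0,0) retry=(1,0)
4. W2 CAS -> counter=6 r=(4,5) succ=(0,1) retry=(1,0)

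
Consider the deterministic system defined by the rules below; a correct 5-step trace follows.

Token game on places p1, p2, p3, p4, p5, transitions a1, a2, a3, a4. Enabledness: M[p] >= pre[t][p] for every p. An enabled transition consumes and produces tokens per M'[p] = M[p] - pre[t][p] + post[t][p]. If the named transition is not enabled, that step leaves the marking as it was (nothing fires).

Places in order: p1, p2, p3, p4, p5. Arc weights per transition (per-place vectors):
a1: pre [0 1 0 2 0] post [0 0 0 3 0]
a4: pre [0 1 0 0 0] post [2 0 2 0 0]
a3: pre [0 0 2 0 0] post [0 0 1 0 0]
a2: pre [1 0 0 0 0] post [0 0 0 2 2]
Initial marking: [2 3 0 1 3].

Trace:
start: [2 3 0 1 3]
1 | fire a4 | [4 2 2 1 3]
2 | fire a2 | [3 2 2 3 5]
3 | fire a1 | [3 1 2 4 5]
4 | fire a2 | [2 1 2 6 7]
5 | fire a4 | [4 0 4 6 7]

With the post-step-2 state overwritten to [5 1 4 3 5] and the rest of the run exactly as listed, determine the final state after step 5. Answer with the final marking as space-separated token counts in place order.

4 0 4 6 7

state after step 2 := [5 1 4 3 5]
3 | fire a1 | [5 0 4 4 5]
4 | fire a2 | [4 0 4 6 7]
5 | fire a4 | [4 0 4 6 7]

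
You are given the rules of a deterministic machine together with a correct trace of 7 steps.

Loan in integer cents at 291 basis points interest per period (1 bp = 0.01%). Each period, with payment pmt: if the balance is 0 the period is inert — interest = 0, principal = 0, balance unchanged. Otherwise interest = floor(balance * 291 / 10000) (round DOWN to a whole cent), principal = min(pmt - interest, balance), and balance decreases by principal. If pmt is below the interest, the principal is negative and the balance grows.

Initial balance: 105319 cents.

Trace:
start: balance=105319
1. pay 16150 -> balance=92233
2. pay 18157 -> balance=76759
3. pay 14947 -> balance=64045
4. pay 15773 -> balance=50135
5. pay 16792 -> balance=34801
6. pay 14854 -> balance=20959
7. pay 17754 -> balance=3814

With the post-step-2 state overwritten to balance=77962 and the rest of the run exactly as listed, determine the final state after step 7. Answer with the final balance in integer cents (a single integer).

state after step 2 := balance=77962
3. pay 14947 -> balance=65283
4. pay 15773 -> balance=51409
5. pay 16792 -> balance=36113
6. pay 14854 -> balance=22309
7. pay 17754 -> balance=5204

5204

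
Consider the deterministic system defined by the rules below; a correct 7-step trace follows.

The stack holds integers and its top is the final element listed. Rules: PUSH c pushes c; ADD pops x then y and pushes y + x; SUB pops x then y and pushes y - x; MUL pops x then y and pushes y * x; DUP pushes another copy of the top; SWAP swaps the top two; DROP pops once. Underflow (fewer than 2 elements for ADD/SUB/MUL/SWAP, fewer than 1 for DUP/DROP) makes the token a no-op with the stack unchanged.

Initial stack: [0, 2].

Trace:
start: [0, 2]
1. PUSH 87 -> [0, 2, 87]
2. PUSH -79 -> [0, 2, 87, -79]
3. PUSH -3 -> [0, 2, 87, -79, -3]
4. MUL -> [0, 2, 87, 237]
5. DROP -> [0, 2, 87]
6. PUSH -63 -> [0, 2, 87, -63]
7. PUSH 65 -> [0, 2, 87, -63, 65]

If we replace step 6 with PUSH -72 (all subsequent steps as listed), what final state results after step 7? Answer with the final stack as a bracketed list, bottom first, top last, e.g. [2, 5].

(re-executing from step 6 with the substitution; state before step 6: [0, 2, 87])
6. PUSH -72 -> [0, 2, 87, -72]
7. PUSH 65 -> [0, 2, 87, -72, 65]

[0, 2, 87, -72, 65]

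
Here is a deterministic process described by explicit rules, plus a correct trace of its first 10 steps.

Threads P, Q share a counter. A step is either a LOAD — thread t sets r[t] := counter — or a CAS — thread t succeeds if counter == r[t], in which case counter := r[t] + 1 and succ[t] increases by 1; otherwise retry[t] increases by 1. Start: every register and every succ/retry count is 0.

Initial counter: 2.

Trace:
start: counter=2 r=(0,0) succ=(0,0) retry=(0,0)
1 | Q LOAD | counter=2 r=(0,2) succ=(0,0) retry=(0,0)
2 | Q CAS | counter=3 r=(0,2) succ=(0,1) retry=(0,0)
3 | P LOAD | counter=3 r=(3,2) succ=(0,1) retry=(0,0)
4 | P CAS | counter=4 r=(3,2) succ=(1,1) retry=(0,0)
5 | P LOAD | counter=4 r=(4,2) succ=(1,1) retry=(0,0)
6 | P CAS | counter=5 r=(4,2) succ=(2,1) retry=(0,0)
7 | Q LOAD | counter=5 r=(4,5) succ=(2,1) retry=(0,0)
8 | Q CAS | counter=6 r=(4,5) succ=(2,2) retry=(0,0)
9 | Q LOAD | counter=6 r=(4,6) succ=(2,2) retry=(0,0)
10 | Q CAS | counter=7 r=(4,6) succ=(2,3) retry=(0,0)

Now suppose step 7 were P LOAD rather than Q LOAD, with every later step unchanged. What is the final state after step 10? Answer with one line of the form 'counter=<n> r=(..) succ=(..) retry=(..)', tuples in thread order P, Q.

(re-executing from step 7 with the substitution; state before step 7: counter=5 r=(4,2) succ=(2,1) retry=(0,0))
7 | P LOAD | counter=5 r=(5,2) succ=(2,1) retry=(0,0)
8 | Q CAS | counter=5 r=(5,2) succ=(2,1) retry=(0,1)
9 | Q LOAD | counter=5 r=(5,5) succ=(2,1) retry=(0,1)
10 | Q CAS | counter=6 r=(5,5) succ=(2,2) retry=(0,1)

counter=6 r=(5,5) succ=(2,2) retry=(0,1)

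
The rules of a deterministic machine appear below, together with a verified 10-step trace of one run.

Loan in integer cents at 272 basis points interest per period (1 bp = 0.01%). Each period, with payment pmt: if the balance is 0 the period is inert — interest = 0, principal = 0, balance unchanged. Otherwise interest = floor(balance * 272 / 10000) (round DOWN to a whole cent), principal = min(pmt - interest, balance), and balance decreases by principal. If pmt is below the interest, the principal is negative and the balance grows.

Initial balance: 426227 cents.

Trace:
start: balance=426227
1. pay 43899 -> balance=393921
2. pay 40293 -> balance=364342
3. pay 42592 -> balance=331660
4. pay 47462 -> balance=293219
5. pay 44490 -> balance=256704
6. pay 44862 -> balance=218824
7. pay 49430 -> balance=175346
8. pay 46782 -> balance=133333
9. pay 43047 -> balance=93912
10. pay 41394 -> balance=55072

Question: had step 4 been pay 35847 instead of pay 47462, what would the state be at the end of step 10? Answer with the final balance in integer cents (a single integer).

68715

(re-executing from step 4 with the substitution; state before step 4: balance=331660)
4. pay 35847 -> balance=304834
5. pay 44490 -> balance=268635
6. pay 44862 -> balance=231079
7. pay 49430 -> balance=187934
8. pay 46782 -> balance=146263
9. pay 43047 -> balance=107194
10. pay 41394 -> balance=68715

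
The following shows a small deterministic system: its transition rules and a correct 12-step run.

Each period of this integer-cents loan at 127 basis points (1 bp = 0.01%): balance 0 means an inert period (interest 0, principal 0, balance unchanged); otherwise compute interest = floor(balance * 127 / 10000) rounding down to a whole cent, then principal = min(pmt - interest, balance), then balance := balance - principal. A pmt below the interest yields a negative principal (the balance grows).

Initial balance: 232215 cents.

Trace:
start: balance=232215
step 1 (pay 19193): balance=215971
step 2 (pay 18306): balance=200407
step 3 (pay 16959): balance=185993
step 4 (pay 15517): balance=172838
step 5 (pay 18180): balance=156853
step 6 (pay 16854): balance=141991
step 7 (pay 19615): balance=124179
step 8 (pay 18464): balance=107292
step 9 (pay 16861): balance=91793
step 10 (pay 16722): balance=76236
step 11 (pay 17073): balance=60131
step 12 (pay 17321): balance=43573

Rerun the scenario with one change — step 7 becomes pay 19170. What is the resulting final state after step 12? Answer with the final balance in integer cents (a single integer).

44047

(re-executing from step 7 with the substitution; state before step 7: balance=141991)
step 7 (pay 19170): balance=124624
step 8 (pay 18464): balance=107742
step 9 (pay 16861): balance=92249
step 10 (pay 16722): balance=76698
step 11 (pay 17073): balance=60599
step 12 (pay 17321): balance=44047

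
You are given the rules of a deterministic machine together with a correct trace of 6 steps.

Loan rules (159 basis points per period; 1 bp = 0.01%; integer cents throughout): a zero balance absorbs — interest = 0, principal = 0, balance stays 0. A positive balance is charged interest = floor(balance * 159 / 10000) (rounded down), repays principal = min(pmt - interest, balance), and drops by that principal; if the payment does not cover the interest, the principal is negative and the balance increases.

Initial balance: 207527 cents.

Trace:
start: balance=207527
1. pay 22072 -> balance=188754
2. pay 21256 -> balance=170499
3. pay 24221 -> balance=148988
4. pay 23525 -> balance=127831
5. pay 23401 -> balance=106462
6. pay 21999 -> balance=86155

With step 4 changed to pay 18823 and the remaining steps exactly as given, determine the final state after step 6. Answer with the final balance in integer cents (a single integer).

91008

(re-executing from step 4 with the substitution; state before step 4: balance=148988)
4. pay 18823 -> balance=132533
5. pay 23401 -> balance=111239
6. pay 21999 -> balance=91008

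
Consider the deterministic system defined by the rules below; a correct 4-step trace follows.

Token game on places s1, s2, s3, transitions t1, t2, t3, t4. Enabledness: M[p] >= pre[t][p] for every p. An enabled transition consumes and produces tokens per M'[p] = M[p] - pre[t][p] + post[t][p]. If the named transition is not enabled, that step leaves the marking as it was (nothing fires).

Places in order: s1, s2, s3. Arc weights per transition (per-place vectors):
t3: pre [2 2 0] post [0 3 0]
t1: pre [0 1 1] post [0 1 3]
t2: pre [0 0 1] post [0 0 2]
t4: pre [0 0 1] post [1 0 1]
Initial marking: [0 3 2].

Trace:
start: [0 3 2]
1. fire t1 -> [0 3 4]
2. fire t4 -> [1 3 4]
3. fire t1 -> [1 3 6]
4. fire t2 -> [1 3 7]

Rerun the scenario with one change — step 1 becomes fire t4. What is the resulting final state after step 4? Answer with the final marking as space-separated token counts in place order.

2 3 5

(re-executing from step 1 with the substitution; state before step 1: [0 3 2])
1. fire t4 -> [1 3 2]
2. fire t4 -> [2 3 2]
3. fire t1 -> [2 3 4]
4. fire t2 -> [2 3 5]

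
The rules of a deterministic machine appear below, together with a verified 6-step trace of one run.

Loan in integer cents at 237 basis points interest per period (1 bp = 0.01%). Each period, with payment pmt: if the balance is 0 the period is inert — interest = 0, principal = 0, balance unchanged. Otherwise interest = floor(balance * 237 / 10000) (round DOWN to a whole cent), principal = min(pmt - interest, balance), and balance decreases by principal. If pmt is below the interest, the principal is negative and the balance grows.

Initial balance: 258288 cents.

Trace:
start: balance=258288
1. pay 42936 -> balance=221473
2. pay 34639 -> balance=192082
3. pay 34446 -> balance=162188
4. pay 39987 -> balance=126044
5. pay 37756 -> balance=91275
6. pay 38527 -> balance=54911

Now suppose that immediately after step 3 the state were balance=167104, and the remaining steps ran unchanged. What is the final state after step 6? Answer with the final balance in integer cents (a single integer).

state after step 3 := balance=167104
4. pay 39987 -> balance=131077
5. pay 37756 -> balance=96427
6. pay 38527 -> balance=60185

60185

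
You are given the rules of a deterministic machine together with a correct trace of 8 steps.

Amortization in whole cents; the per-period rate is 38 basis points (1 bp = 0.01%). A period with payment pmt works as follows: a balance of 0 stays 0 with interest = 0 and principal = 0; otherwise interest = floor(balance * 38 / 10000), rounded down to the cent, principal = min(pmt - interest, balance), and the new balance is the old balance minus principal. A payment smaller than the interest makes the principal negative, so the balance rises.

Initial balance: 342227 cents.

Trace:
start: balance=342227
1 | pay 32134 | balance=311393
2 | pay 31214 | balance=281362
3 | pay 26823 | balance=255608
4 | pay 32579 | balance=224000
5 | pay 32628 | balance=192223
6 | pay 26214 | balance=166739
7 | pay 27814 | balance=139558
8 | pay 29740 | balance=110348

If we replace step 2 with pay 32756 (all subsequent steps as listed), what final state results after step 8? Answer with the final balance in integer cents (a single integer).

(re-executing from step 2 with the substitution; state before step 2: balance=311393)
2 | pay 32756 | balance=279820
3 | pay 26823 | balance=254060
4 | pay 32579 | balance=222446
5 | pay 32628 | balance=190663
6 | pay 26214 | balance=165173
7 | pay 27814 | balance=137986
8 | pay 29740 | balance=108770

108770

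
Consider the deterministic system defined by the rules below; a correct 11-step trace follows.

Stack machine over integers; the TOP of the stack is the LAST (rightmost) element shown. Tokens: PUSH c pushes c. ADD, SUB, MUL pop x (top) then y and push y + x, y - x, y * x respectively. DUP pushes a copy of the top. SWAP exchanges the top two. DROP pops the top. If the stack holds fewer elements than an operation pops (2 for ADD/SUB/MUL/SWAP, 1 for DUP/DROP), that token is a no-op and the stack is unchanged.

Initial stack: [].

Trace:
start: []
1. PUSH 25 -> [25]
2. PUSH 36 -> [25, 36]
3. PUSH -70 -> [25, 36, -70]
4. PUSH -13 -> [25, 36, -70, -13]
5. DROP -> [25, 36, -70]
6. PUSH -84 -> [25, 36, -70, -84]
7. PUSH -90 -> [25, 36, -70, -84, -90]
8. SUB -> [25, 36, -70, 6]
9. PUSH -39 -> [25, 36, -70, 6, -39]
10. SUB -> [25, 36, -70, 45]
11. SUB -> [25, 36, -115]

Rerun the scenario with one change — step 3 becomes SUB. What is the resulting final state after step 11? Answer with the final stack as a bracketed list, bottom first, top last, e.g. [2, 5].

(re-executing from step 3 with the substitution; state before step 3: [25, 36])
3. SUB -> [-11]
4. PUSH -13 -> [-11, -13]
5. DROP -> [-11]
6. PUSH -84 -> [-11, -84]
7. PUSH -90 -> [-11, -84, -90]
8. SUB -> [-11, 6]
9. PUSH -39 -> [-11, 6, -39]
10. SUB -> [-11, 45]
11. SUB -> [-56]

[-56]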